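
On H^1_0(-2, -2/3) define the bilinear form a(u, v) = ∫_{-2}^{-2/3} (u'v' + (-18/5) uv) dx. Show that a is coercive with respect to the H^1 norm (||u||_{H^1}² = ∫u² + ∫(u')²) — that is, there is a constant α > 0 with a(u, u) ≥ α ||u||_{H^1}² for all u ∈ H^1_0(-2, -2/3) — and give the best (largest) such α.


α = 9*(-32 + 5*π^2)/(5*(16 + 9*π^2))

Coercivity of a(·,·) on H^1_0(-2, -2/3) means a(u, u) ≥ α ||u||_{H^1}² for every u ∈ H^1_0.
The interval has length L = 4/3, and Poincaré/coercivity depend only on L. Here a(u, u) = ∫(u')² + (-18/5)·∫u².
Here c = -18/5 < 0 with |c| < (π/L)² = 9*π^2/16, so coercivity still holds. The condition a(u,u) ≥ α||u||_{H^1}² reads (1−α)∫(u')² ≥ (α−c)∫u². Any admissible α is ≤ 1 (rapidly oscillating u have ∫u²/∫(u')² → 0), and α = 1 would force 0 ≥ (1−c)∫u², impossible since c < 1; so 1−α > 0. By the sharp Poincaré inequality on H^1_0 of an interval of length L, ∫(u')² ≥ (π/L)²∫u² with equality for the first sine mode sin(π(x−x₀)/L) (x₀ the left endpoint), so the inequality holds for all u iff (1−α)(π/L)² ≥ α − c, i.e. α ≤ ((π/L)² + c)/((π/L)² + 1) = (1 + c(L/π)²)/(1 + (L/π)²). (Direct route, valid since c ≤ 0: Poincaré gives c∫u² ≥ c(L/π)²∫(u')², so a(u,u) ≥ (1 + c(L/π)²)∫(u')², while ||u||_{H^1}² ≤ (1 + (L/π)²)∫(u')²; dividing yields the same α.) With (π/L)² = 9*π^2/16 and c = -18/5, the largest admissible constant is α = ((π/L)² + c)/((π/L)² + 1).
Simplifying, α = 9*(-32 + 5*π^2)/(5*(16 + 9*π^2)).


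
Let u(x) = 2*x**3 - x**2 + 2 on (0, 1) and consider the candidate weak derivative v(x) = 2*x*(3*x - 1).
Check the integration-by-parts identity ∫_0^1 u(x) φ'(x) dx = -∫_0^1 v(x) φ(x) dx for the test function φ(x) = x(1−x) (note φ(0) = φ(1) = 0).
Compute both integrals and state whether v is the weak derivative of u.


LHS = -2/15, RHS = -2/15. Yes, v = u' weakly.

u(x) = 2*x**3 - x**2 + 2, classical derivative u'(x) = 6*x**2 - 2*x.
φ(x) = x(1−x), so φ'(x) = 1 - 2*x.
Note φ(0) = φ(1) = 0, so the boundary term u·φ vanishes.
LHS = ∫_0^1 u(x) φ'(x) dx = ∫_0^1 (-4*x^4 + 4*x^3 - x^2 - 4*x + 2) dx. Term by term:
  ∫_0^1 -4*x^4 dx = -4/5;  ∫_0^1 4*x^3 dx = 1;  ∫_0^1 -x^2 dx = -1/3;
  ∫_0^1 -4*x dx = -2;  ∫_0^1 2 dx = 2.
Sum: -4/5 + 1 − 1/3 − 2 + 2 = -2/15.
So LHS = -2/15.
∫_0^1 v(x) φ(x) dx = ∫_0^1 (-6*x^4 + 8*x^3 - 2*x^2) dx. Term by term:
  ∫_0^1 -6*x^4 dx = -6/5;  ∫_0^1 8*x^3 dx = 2;  ∫_0^1 -2*x^2 dx = -2/3.
Sum: -6/5 + 2 − 2/3 = 2/15.
So RHS = -∫_0^1 v(x) φ(x) dx = -2/15.
LHS = RHS, so the identity holds for this test φ.
Moreover u is smooth here and v(x) = u'(x) = 6*x**2 - 2*x pointwise, so the identity holds for every test function. Hence v is the weak derivative of u.


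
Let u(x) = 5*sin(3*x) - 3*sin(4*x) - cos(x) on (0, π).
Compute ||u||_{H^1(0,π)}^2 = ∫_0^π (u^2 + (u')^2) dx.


||u||_{H^1(0,π)}^2 = 32/5 + 405*π/2

u'(x) = sin(x) + 15*cos(3*x) - 12*cos(4*x).
Expand u² and (u')² and integrate term by term on (0, π), using: for integers n ≥ 1, ∫_0^π sin²(nx) dx = ∫_0^π cos²(nx) dx = π/2; for n ≠ n', ∫_0^π sin(nx)sin(n'x) dx = ∫_0^π cos(nx)cos(n'x) dx = 0; and by product-to-sum, ∫_0^π sin(nx)cos(n'x) dx = ½∫_0^π [sin((n+n')x) + sin((n−n')x)] dx, which is 0 when n+n' is even and 2n/(n²−n'²) when n+n' is odd (it need not vanish on (0, π)).
  u² squared terms: (-1)²·∫cos(x)² dx = 1·π/2 = π/2;  (-3)²·∫sin(4x)² dx = 9·π/2 = 9*π/2;  (5)²·∫sin(3x)² dx = 25·π/2 = 25*π/2.
  u² cross terms: 2·(-1)·(-3)·∫cos(x)·sin(4x) dx = 6·(8/15) = 16/5;  2·(-1)·(5)·∫cos(x)·sin(3x) dx = -10·(0) = 0;  2·(-3)·(5)·∫sin(4x)·sin(3x) dx = -30·(0) = 0.
  So ∫_0^π u² dx = π/2 + 9*π/2 + 25*π/2 + 16/5 + 0 + 0 = 16/5 + 35*π/2.
  (u')² squared terms: (-12)²·∫cos(4x)² dx = 144·π/2 = 72*π;  (15)²·∫cos(3x)² dx = 225·π/2 = 225*π/2;  (1)²·∫sin(x)² dx = 1·π/2 = π/2.
  (u')² cross terms: 2·(-12)·(15)·∫cos(4x)·cos(3x) dx = -360·(0) = 0;  2·(-12)·(1)·∫cos(4x)·sin(x) dx = -24·(-2/15) = 16/5;  2·(15)·(1)·∫cos(3x)·sin(x) dx = 30·(0) = 0.
  So ∫_0^π (u')² dx = 72*π + 225*π/2 + π/2 + 0 + 16/5 + 0 = 16/5 + 185*π.
||u||_{H^1}^2 = (16/5 + 35*π/2) + (16/5 + 185*π) = 32/5 + 405*π/2.


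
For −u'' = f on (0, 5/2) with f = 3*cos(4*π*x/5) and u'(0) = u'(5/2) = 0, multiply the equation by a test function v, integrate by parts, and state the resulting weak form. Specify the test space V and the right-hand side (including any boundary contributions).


V = H^1(0, 5/2) (no boundary constraint on v; u is determined up to an additive constant); weak form: ∫_0^5/2 u'v' dx = ∫_0^5/2 (3*cos(4*π*x/5)) v dx for all v ∈ V.

Multiply both sides by a test function v and integrate from 0 to 5/2:
  ∫_0^5/2 −u''(x) v(x) dx = ∫_0^5/2 f(x) v(x) dx.
Integrate the LHS by parts once:
  ∫_0^5/2 −u'' v dx = −[u'(x) v(x)]_0^5/2 + ∫_0^5/2 u'(x) v'(x) dx.
Thus ∫_0^5/2 u'(x) v'(x) dx = ∫_0^5/2 f(x) v(x) dx + [u'(x) v(x)]_0^5/2.
Choose V so that boundary terms are either known or forced to vanish.
u has homogeneous Neumann: u'(0) = u'(5/2) = 0. So [u' v]_0^5/2 = 0·v(5/2) − 0·v(0) = 0 for any v; take V = H^1(0, 5/2).
Weak formulation: find u (satisfying any essential BC) such that ∫_0^5/2 u'(x) v'(x) dx = ∫_0^5/2 f v dx for all v ∈ V (homogeneous Neumann, so boundary terms vanish).
Substituting f(x) = 3*cos(4*π*x/5), the right-hand side is ∫_0^5/2 (3*cos(4*π*x/5)) v dx.
Compatibility check (pure Neumann): taking v ≡ 1 ∈ V gives 0 = ∫_0^5/2 f dx + (0) − (0), i.e. ∫_0^5/2 f dx must equal u'(0) − u'(5/2) = 0. Indeed ∫_0^5/2 (3*cos(4*π*x/5)) dx = 0, so the data are compatible. The solution is then unique only up to an additive constant (fix it e.g. by requiring ∫_0^5/2 u dx = 0).


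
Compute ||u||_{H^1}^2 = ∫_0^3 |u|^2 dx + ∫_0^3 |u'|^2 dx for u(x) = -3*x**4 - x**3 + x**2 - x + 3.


||u||_{H^1}^2 = 10480389/140

The H^1 norm (squared) on an interval (0, L) is
  ||u||_{H^1}^2 = ∫_0^L u(x)^2 dx + ∫_0^L u'(x)^2 dx.
Compute u'(x) = -12*x**3 - 3*x**2 + 2*x - 1.
Then u(x)^2 = 9*x**8 + 6*x**7 - 5*x**6 + 4*x**5 - 15*x**4 - 8*x**3 + 7*x**2 - 6*x + 9 and u'(x)^2 = 144*x**6 + 72*x**5 - 39*x**4 + 12*x**3 + 10*x**2 - 4*x + 1.
Integrate each monomial from 0 to 3 using ∫_0^3 c·x^n dx = c·3^(n+1)/(n+1):
  ∫_0^3 u(x)^2 dx = ∫_0^3 (9*x^8 + 6*x^7 - 5*x^6 + 4*x^5 - 15*x^4 - 8*x^3 + 7*x^2 - 6*x + 9) dx. Term by term:
    ∫_0^3 9*x^8 dx = 19683;  ∫_0^3 6*x^7 dx = 19683/4;  ∫_0^3 -5*x^6 dx = -10935/7;
    ∫_0^3 4*x^5 dx = 486;  ∫_0^3 -15*x^4 dx = -729;  ∫_0^3 -8*x^3 dx = -162;
    ∫_0^3 7*x^2 dx = 63;  ∫_0^3 -6*x dx = -27;  ∫_0^3 9 dx = 27.
  Sum: 19683 + 19683/4 − 10935/7 + 486 − 729 − 162 + 63 − 27 + 27 = 635589/28.
  ∫_0^3 u'(x)^2 dx = ∫_0^3 (144*x^6 + 72*x^5 - 39*x^4 + 12*x^3 + 10*x^2 - 4*x + 1) dx. Term by term:
    ∫_0^3 144*x^6 dx = 314928/7;  ∫_0^3 72*x^5 dx = 8748;  ∫_0^3 -39*x^4 dx = -9477/5;
    ∫_0^3 12*x^3 dx = 243;  ∫_0^3 10*x^2 dx = 90;  ∫_0^3 -4*x dx = -18;
    ∫_0^3 1 dx = 3.
  Sum: 314928/7 + 8748 − 9477/5 + 243 + 90 − 18 + 3 = 1825611/35.
Adding: ||u||_{H^1}^2 = 635589/28 + 1825611/35 = 10480389/140.


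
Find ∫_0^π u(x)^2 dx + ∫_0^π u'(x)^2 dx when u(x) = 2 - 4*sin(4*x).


||u||_{H^1(0,π)}^2 = 140*π

u'(x) = -16*cos(4*x).
Expand u² and (u')² and integrate term by term on (0, π), using: for integers n ≥ 1, ∫_0^π sin²(nx) dx = ∫_0^π cos²(nx) dx = π/2; for n ≠ n', ∫_0^π sin(nx)sin(n'x) dx = ∫_0^π cos(nx)cos(n'x) dx = 0; and by product-to-sum, ∫_0^π sin(nx)cos(n'x) dx = ½∫_0^π [sin((n+n')x) + sin((n−n')x)] dx, which is 0 when n+n' is even and 2n/(n²−n'²) when n+n' is odd (it need not vanish on (0, π)). For the constant mode: ∫_0^π 1 dx = π, ∫_0^π cos(nx) dx = 0, ∫_0^π sin(nx) dx = (1−(−1)^n)/n.
  u² squared terms: (2)²·∫1 dx = 4·π = 4*π;  (-4)²·∫sin(4x)² dx = 16·π/2 = 8*π.
  u² cross terms: 2·(2)·(-4)·∫1·sin(4x) dx = -16·(0) = 0.
  So ∫_0^π u² dx = 4*π + 8*π + 0 = 12*π.
  (u')² squared terms: (-16)²·∫cos(4x)² dx = 256·π/2 = 128*π.
  So ∫_0^π (u')² dx = 128*π.
||u||_{H^1}^2 = (12*π) + (128*π) = 140*π.


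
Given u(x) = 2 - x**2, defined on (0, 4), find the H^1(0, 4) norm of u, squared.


||u||_{H^1}^2 = 1104/5

The H^1 norm (squared) on an interval (0, L) is
  ||u||_{H^1}^2 = ∫_0^L u(x)^2 dx + ∫_0^L u'(x)^2 dx.
Compute u'(x) = -2*x.
Then u(x)^2 = x**4 - 4*x**2 + 4 and u'(x)^2 = 4*x**2.
Integrate each monomial from 0 to 4 using ∫_0^4 c·x^n dx = c·4^(n+1)/(n+1):
  ∫_0^4 u(x)^2 dx = ∫_0^4 (x^4 - 4*x^2 + 4) dx. Term by term:
    ∫_0^4 x^4 dx = 1024/5;  ∫_0^4 -4*x^2 dx = -256/3;  ∫_0^4 4 dx = 16.
  Sum: 1024/5 − 256/3 + 16 = 2032/15.
  ∫_0^4 u'(x)^2 dx = ∫_0^4 (4*x^2) dx. Term by term:
    ∫_0^4 4*x^2 dx = 256/3.
Adding: ||u||_{H^1}^2 = 2032/15 + 256/3 = 1104/5.


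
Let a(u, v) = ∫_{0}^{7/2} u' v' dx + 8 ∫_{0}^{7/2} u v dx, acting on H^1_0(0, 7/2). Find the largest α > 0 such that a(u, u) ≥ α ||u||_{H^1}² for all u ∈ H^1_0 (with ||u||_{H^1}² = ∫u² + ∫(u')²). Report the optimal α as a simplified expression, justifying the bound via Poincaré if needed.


α = 1

Coercivity of a(·,·) on H^1_0(0, 7/2) means a(u, u) ≥ α ||u||_{H^1}² for every u ∈ H^1_0.
The interval has length L = 7/2, and Poincaré/coercivity depend only on L. Here a(u, u) = ∫(u')² + (8)·∫u².
Here c = 8 ≥ 1, so a(u,u) = ∫(u')² + c∫u² ≥ ∫(u')² + ∫u² = ||u||_{H^1}², i.e. α = 1 works. No larger α is possible: a(u,u) ≥ α||u||_{H^1}² means (1−α)∫(u')² ≥ (α−c)∫u², and for the modes u_n = sin(nπ(x−x₀)/L) (x₀ the left endpoint) one has ∫u_n²/∫(u_n')² = (L/(nπ))² → 0, so a(u_n,u_n)/||u_n||_{H^1}² → 1. Hence the optimal constant is α = 1.
Therefore α = 1.


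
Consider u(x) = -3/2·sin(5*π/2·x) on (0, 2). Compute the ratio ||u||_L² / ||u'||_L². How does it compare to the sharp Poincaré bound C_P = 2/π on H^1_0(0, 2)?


||u||_L² / ||u'||_L² = 2/(5*π) < C_P = 2/π.

u(x) = -3/2·sin(5*π/2·x), so u'(x) = -15*π*cos(5*π*x/2)/4.
Writing u(x) = A·sin(kπx/L) with A = -3/2 and k = 5, use ∫_0^L sin²(kπx/L) dx = L/2 and ∫_0^L cos²(kπx/L) dx = L/2.
u² = 9/4·sin²(5*π/2·x) and (u')² = 225*π^2/16·cos²(5*π/2·x), and each of sin², cos² integrates to L/2 = 1 over (0, 2).
∫_0^2 u² dx = 9/4, so ||u||_L² = 3/2.
∫_0^2 (u')² dx = 225*π^2/16, so ||u'||_L² = 15*π/4.
Ratio ||u||_L² / ||u'||_L² = 2/(5*π).
Sharp Poincaré constant on H^1_0(0, 2) is C_P = L/π = 2/π, achieved by sin(π/2·x).
This is the k = 5 harmonic; the ratio L/(kπ) is strictly less than C_P = L/π, consistent with the sharp inequality ||u||_L² ≤ C_P ||u'||_L².


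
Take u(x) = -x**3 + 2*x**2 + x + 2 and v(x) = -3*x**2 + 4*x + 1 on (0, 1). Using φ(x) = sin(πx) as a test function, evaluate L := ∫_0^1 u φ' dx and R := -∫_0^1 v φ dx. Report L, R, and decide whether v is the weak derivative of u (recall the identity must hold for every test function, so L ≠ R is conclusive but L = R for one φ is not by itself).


LHS = -3/π - 12/π^3, RHS = -3/π - 12/π^3. Yes, v = u' weakly.

u(x) = -x**3 + 2*x**2 + x + 2, classical derivative u'(x) = -3*x**2 + 4*x + 1.
φ(x) = sin(πx), so φ'(x) = π*cos(π*x).
Note φ(0) = φ(1) = 0, so the boundary term u·φ vanishes.
LHS = ∫_0^1 u(x) φ'(x) dx = ∫_0^1 (-π*x^3*cos(π*x) + 2*π*x^2*cos(π*x) + π*x*cos(π*x) + 2*π*cos(π*x)) dx. Term by term:
  ∫_0^1 2*π*cos(π*x) dx = 0;  ∫_0^1 π*x*cos(π*x) dx = -2/π;  ∫_0^1 -π*x^3*cos(π*x) dx = -12/π^3 + 3/π;
  ∫_0^1 2*π*x^2*cos(π*x) dx = -4/π.
Sum: 0 − 2/π + -12/π^3 + 3/π − 4/π = -3/π - 12/π^3.
So LHS = -3/π - 12/π^3.
∫_0^1 v(x) φ(x) dx = ∫_0^1 (-3*x^2*sin(π*x) + 4*x*sin(π*x) + sin(π*x)) dx. Term by term:
  ∫_0^1 -3*x^2*sin(π*x) dx = -3/π + 12/π^3;  ∫_0^1 4*x*sin(π*x) dx = 4/π;  ∫_0^1 sin(π*x) dx = 2/π.
Sum: -3/π + 12/π^3 + 4/π + 2/π = 12/π^3 + 3/π.
So RHS = -∫_0^1 v(x) φ(x) dx = -3/π - 12/π^3.
LHS = RHS, so the identity holds for this test φ.
Moreover u is smooth here and v(x) = u'(x) = -3*x**2 + 4*x + 1 pointwise, so the identity holds for every test function. Hence v is the weak derivative of u.


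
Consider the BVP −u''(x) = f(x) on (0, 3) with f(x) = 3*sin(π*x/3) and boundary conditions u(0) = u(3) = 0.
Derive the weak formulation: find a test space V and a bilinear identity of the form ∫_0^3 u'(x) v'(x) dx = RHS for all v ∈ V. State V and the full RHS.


V = H^1_0(0, 3) (so v(0) = v(3) = 0); weak form: ∫_0^3 u'v' dx = ∫_0^3 (3*sin(π*x/3)) v dx for all v ∈ V.

Multiply both sides by a test function v and integrate from 0 to 3:
  ∫_0^3 −u''(x) v(x) dx = ∫_0^3 f(x) v(x) dx.
Integrate the LHS by parts once:
  ∫_0^3 −u'' v dx = −[u'(x) v(x)]_0^3 + ∫_0^3 u'(x) v'(x) dx.
Thus ∫_0^3 u'(x) v'(x) dx = ∫_0^3 f(x) v(x) dx + [u'(x) v(x)]_0^3.
Choose V so that boundary terms are either known or forced to vanish.
u is Dirichlet: u(0) = u(3) = 0. Let V = H^1_0(0, 3); then v(0) = v(3) = 0, and [u' v]_0^3 = 0.
Weak formulation: find u (satisfying any essential BC) such that ∫_0^3 u'(x) v'(x) dx = ∫_0^3 f v dx for all v ∈ V.
Substituting f(x) = 3*sin(π*x/3), the right-hand side is ∫_0^3 (3*sin(π*x/3)) v dx.


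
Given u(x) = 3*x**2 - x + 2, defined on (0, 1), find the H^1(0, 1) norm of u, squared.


||u||_{H^1}^2 = 409/30

The H^1 norm (squared) on an interval (0, L) is
  ||u||_{H^1}^2 = ∫_0^L u(x)^2 dx + ∫_0^L u'(x)^2 dx.
Compute u'(x) = 6*x - 1.
Then u(x)^2 = 9*x**4 - 6*x**3 + 13*x**2 - 4*x + 4 and u'(x)^2 = 36*x**2 - 12*x + 1.
Integrate each monomial from 0 to 1 using ∫_0^1 c·x^n dx = c·1^(n+1)/(n+1):
  ∫_0^1 u(x)^2 dx = ∫_0^1 (9*x^4 - 6*x^3 + 13*x^2 - 4*x + 4) dx. Term by term:
    ∫_0^1 9*x^4 dx = 9/5;  ∫_0^1 -6*x^3 dx = -3/2;  ∫_0^1 13*x^2 dx = 13/3;
    ∫_0^1 -4*x dx = -2;  ∫_0^1 4 dx = 4.
  Sum: 9/5 − 3/2 + 13/3 − 2 + 4 = 199/30.
  ∫_0^1 u'(x)^2 dx = ∫_0^1 (36*x^2 - 12*x + 1) dx. Term by term:
    ∫_0^1 36*x^2 dx = 12;  ∫_0^1 -12*x dx = -6;  ∫_0^1 1 dx = 1.
  Sum: 12 − 6 + 1 = 7.
Adding: ||u||_{H^1}^2 = 199/30 + 7 = 409/30.


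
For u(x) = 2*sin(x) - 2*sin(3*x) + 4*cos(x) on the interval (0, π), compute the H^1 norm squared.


||u||_{H^1(0,π)}^2 = 40*π

u'(x) = -4*sin(x) + 2*cos(x) - 6*cos(3*x).
Expand u² and (u')² and integrate term by term on (0, π), using: for integers n ≥ 1, ∫_0^π sin²(nx) dx = ∫_0^π cos²(nx) dx = π/2; for n ≠ n', ∫_0^π sin(nx)sin(n'x) dx = ∫_0^π cos(nx)cos(n'x) dx = 0; and by product-to-sum, ∫_0^π sin(nx)cos(n'x) dx = ½∫_0^π [sin((n+n')x) + sin((n−n')x)] dx, which is 0 when n+n' is even and 2n/(n²−n'²) when n+n' is odd (it need not vanish on (0, π)).
  u² squared terms: (-2)²·∫sin(3x)² dx = 4·π/2 = 2*π;  (2)²·∫sin(x)² dx = 4·π/2 = 2*π;  (4)²·∫cos(x)² dx = 16·π/2 = 8*π.
  u² cross terms: 2·(-2)·(2)·∫sin(3x)·sin(x) dx = -8·(0) = 0;  2·(-2)·(4)·∫sin(3x)·cos(x) dx = -16·(0) = 0;  2·(2)·(4)·∫sin(x)·cos(x) dx = 16·(0) = 0.
  So ∫_0^π u² dx = 2*π + 2*π + 8*π + 0 + 0 + 0 = 12*π.
  (u')² squared terms: (-6)²·∫cos(3x)² dx = 36·π/2 = 18*π;  (-4)²·∫sin(x)² dx = 16·π/2 = 8*π;  (2)²·∫cos(x)² dx = 4·π/2 = 2*π.
  (u')² cross terms: 2·(-6)·(-4)·∫cos(3x)·sin(x) dx = 48·(0) = 0;  2·(-6)·(2)·∫cos(3x)·cos(x) dx = -24·(0) = 0;  2·(-4)·(2)·∫sin(x)·cos(x) dx = -16·(0) = 0.
  So ∫_0^π (u')² dx = 18*π + 8*π + 2*π + 0 + 0 + 0 = 28*π.
||u||_{H^1}^2 = (12*π) + (28*π) = 40*π.


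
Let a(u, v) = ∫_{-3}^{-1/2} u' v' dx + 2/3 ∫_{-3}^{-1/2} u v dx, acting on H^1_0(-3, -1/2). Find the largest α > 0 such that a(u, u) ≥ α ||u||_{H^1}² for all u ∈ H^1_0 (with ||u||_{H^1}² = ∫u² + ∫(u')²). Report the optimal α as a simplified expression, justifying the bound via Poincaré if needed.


α = 2*(25 + 6*π^2)/(3*(25 + 4*π^2))

Coercivity of a(·,·) on H^1_0(-3, -1/2) means a(u, u) ≥ α ||u||_{H^1}² for every u ∈ H^1_0.
The interval has length L = 5/2, and Poincaré/coercivity depend only on L. Here a(u, u) = ∫(u')² + (2/3)·∫u².
Here 0 < c = 2/3 < 1. The condition a(u,u) ≥ α||u||_{H^1}² reads (1−α)∫(u')² ≥ (α−c)∫u². Any admissible α is ≤ 1 (rapidly oscillating u have ∫u²/∫(u')² → 0), and α = 1 would force 0 ≥ (1−c)∫u², impossible since c < 1; so 1−α > 0. By the sharp Poincaré inequality on H^1_0 of an interval of length L, ∫(u')² ≥ (π/L)²∫u² with equality for the first sine mode sin(π(x−x₀)/L) (x₀ the left endpoint), so the inequality holds for all u iff (1−α)(π/L)² ≥ α − c, i.e. α ≤ ((π/L)² + c)/((π/L)² + 1) = (1 + c(L/π)²)/(1 + (L/π)²). With (π/L)² = 4*π^2/25 and c = 2/3, the largest admissible constant is α = ((π/L)² + c)/((π/L)² + 1).
Simplifying, α = 2*(25 + 6*π^2)/(3*(25 + 4*π^2)).


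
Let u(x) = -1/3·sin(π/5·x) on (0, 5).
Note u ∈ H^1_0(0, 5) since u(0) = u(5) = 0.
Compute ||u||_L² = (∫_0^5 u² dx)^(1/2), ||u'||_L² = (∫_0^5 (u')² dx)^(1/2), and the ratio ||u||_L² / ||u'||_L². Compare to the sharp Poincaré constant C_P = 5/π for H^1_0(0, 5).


||u||_L² / ||u'||_L² = 5/π = C_P.

u(x) = -1/3·sin(π/5·x), so u'(x) = -π*cos(π*x/5)/15.
Writing u(x) = A·sin(kπx/L) with A = -1/3 and k = 1, use ∫_0^L sin²(kπx/L) dx = L/2 and ∫_0^L cos²(kπx/L) dx = L/2.
u² = 1/9·sin²(π/5·x) and (u')² = π^2/225·cos²(π/5·x), and each of sin², cos² integrates to L/2 = 5/2 over (0, 5).
∫_0^5 u² dx = 5/18, so ||u||_L² = sqrt(10)/6.
∫_0^5 (u')² dx = π^2/90, so ||u'||_L² = sqrt(10)*π/30.
Ratio ||u||_L² / ||u'||_L² = 5/π.
Sharp Poincaré constant on H^1_0(0, 5) is C_P = L/π = 5/π, achieved by sin(π/5·x).
This is the k = 1 eigenfunction (up to amplitude), so the ratio equals the sharp Poincaré constant exactly.


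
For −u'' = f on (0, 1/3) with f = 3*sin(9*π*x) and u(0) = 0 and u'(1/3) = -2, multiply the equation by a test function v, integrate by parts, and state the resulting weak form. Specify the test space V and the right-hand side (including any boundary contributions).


V = {v ∈ H^1(0, 1/3) : v(0) = 0} (test functions vanish at x = 0 where u is specified); weak form: ∫_0^1/3 u'v' dx = ∫_0^1/3 (3*sin(9*π*x)) v dx − 2·v(1/3) for all v ∈ V.

Multiply both sides by a test function v and integrate from 0 to 1/3:
  ∫_0^1/3 −u''(x) v(x) dx = ∫_0^1/3 f(x) v(x) dx.
Integrate the LHS by parts once:
  ∫_0^1/3 −u'' v dx = −[u'(x) v(x)]_0^1/3 + ∫_0^1/3 u'(x) v'(x) dx.
Thus ∫_0^1/3 u'(x) v'(x) dx = ∫_0^1/3 f(x) v(x) dx + [u'(x) v(x)]_0^1/3.
Choose V so that boundary terms are either known or forced to vanish.
Mixed BC: u(0) = 0 (Dirichlet) and u'(1/3) = -2 (Neumann). Define V = {v ∈ H^1(0, 1/3) : v(0) = 0}. Then [u' v]_0^1/3 = u'(1/3)·v(1/3) − u'(0)·0 = − 2·v(1/3).
Weak formulation: find u (satisfying any essential BC) such that ∫_0^1/3 u'(x) v'(x) dx = ∫_0^1/3 f v dx − 2·v(1/3) for all v ∈ V (Dirichlet at 0 absorbed into V; Neumann datum at x = 1/3 contributes the boundary term).
Substituting f(x) = 3*sin(9*π*x), the right-hand side is ∫_0^1/3 (3*sin(9*π*x)) v dx − 2·v(1/3).


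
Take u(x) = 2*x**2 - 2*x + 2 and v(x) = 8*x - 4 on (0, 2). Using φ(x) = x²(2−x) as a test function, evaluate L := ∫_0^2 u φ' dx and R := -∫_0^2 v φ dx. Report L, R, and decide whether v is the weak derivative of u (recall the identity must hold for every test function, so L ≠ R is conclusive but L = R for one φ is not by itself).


LHS = -56/15, RHS = -112/15. No, v is not the weak derivative of u.

u(x) = 2*x**2 - 2*x + 2, classical derivative u'(x) = 4*x - 2.
φ(x) = x²(2−x), so φ'(x) = x*(4 - 3*x).
Note φ(0) = φ(2) = 0, so the boundary term u·φ vanishes.
LHS = ∫_0^2 u(x) φ'(x) dx = ∫_0^2 (-6*x^4 + 14*x^3 - 14*x^2 + 8*x) dx. Term by term:
  ∫_0^2 -6*x^4 dx = -192/5;  ∫_0^2 14*x^3 dx = 56;  ∫_0^2 -14*x^2 dx = -112/3;
  ∫_0^2 8*x dx = 16.
Sum: -192/5 + 56 − 112/3 + 16 = -56/15.
So LHS = -56/15.
∫_0^2 v(x) φ(x) dx = ∫_0^2 (-8*x^4 + 20*x^3 - 8*x^2) dx. Term by term:
  ∫_0^2 -8*x^4 dx = -256/5;  ∫_0^2 20*x^3 dx = 80;  ∫_0^2 -8*x^2 dx = -64/3.
Sum: -256/5 + 80 − 64/3 = 112/15.
So RHS = -∫_0^2 v(x) φ(x) dx = -112/15.
LHS − RHS = 56/15 ≠ 0, so the identity fails.
(For a valid weak derivative the identity must hold for EVERY test function, in particular this one. The failure shows v is NOT the weak derivative of u.)
Correct weak derivative would be u'(x) = 4*x - 2.


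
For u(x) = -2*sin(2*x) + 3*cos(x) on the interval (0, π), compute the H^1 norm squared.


||u||_{H^1(0,π)}^2 = -32 + 19*π

u'(x) = -3*sin(x) - 4*cos(2*x).
Expand u² and (u')² and integrate term by term on (0, π), using: for integers n ≥ 1, ∫_0^π sin²(nx) dx = ∫_0^π cos²(nx) dx = π/2; for n ≠ n', ∫_0^π sin(nx)sin(n'x) dx = ∫_0^π cos(nx)cos(n'x) dx = 0; and by product-to-sum, ∫_0^π sin(nx)cos(n'x) dx = ½∫_0^π [sin((n+n')x) + sin((n−n')x)] dx, which is 0 when n+n' is even and 2n/(n²−n'²) when n+n' is odd (it need not vanish on (0, π)).
  u² squared terms: (-2)²·∫sin(2x)² dx = 4·π/2 = 2*π;  (3)²·∫cos(x)² dx = 9·π/2 = 9*π/2.
  u² cross terms: 2·(-2)·(3)·∫sin(2x)·cos(x) dx = -12·(4/3) = -16.
  So ∫_0^π u² dx = 2*π + 9*π/2 − 16 = -16 + 13*π/2.
  (u')² squared terms: (-4)²·∫cos(2x)² dx = 16·π/2 = 8*π;  (-3)²·∫sin(x)² dx = 9·π/2 = 9*π/2.
  (u')² cross terms: 2·(-4)·(-3)·∫cos(2x)·sin(x) dx = 24·(-2/3) = -16.
  So ∫_0^π (u')² dx = 8*π + 9*π/2 − 16 = -16 + 25*π/2.
||u||_{H^1}^2 = (-16 + 13*π/2) + (-16 + 25*π/2) = -32 + 19*π.


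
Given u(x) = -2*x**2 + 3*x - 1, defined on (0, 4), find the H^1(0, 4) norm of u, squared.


||u||_{H^1}^2 = 7048/15

The H^1 norm (squared) on an interval (0, L) is
  ||u||_{H^1}^2 = ∫_0^L u(x)^2 dx + ∫_0^L u'(x)^2 dx.
Compute u'(x) = 3 - 4*x.
Then u(x)^2 = 4*x**4 - 12*x**3 + 13*x**2 - 6*x + 1 and u'(x)^2 = 16*x**2 - 24*x + 9.
Integrate each monomial from 0 to 4 using ∫_0^4 c·x^n dx = c·4^(n+1)/(n+1):
  ∫_0^4 u(x)^2 dx = ∫_0^4 (4*x^4 - 12*x^3 + 13*x^2 - 6*x + 1) dx. Term by term:
    ∫_0^4 4*x^4 dx = 4096/5;  ∫_0^4 -12*x^3 dx = -768;  ∫_0^4 13*x^2 dx = 832/3;
    ∫_0^4 -6*x dx = -48;  ∫_0^4 1 dx = 4.
  Sum: 4096/5 − 768 + 832/3 − 48 + 4 = 4268/15.
  ∫_0^4 u'(x)^2 dx = ∫_0^4 (16*x^2 - 24*x + 9) dx. Term by term:
    ∫_0^4 16*x^2 dx = 1024/3;  ∫_0^4 -24*x dx = -192;  ∫_0^4 9 dx = 36.
  Sum: 1024/3 − 192 + 36 = 556/3.
Adding: ||u||_{H^1}^2 = 4268/15 + 556/3 = 7048/15.


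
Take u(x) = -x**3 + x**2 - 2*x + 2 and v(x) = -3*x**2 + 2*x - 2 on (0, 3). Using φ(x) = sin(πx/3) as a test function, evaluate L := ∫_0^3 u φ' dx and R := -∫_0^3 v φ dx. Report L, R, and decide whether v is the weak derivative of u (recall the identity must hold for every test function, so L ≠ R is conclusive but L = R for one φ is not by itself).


LHS = -324/π^3 + 75/π, RHS = -324/π^3 + 75/π. Yes, v = u' weakly.

u(x) = -x**3 + x**2 - 2*x + 2, classical derivative u'(x) = -3*x**2 + 2*x - 2.
φ(x) = sin(πx/3), so φ'(x) = π*cos(π*x/3)/3.
Note φ(0) = φ(3) = 0, so the boundary term u·φ vanishes.
LHS = ∫_0^3 u(x) φ'(x) dx = ∫_0^3 (-π*x^3*cos(π*x/3)/3 + π*x^2*cos(π*x/3)/3 - 2*π*x*cos(π*x/3)/3 + 2*π*cos(π*x/3)/3) dx. Term by term:
  ∫_0^3 2*π*cos(π*x/3)/3 dx = 0;  ∫_0^3 -2*π*x*cos(π*x/3)/3 dx = 12/π;  ∫_0^3 -π*x^3*cos(π*x/3)/3 dx = -324/π^3 + 81/π;
  ∫_0^3 π*x^2*cos(π*x/3)/3 dx = -18/π.
Sum: 0 + 12/π + -324/π^3 + 81/π − 18/π = -324/π^3 + 75/π.
So LHS = -324/π^3 + 75/π.
∫_0^3 v(x) φ(x) dx = ∫_0^3 (-3*x^2*sin(π*x/3) + 2*x*sin(π*x/3) - 2*sin(π*x/3)) dx. Term by term:
  ∫_0^3 -2*sin(π*x/3) dx = -12/π;  ∫_0^3 -3*x^2*sin(π*x/3) dx = -81/π + 324/π^3;  ∫_0^3 2*x*sin(π*x/3) dx = 18/π.
Sum: -12/π + -81/π + 324/π^3 + 18/π = -75/π + 324/π^3.
So RHS = -∫_0^3 v(x) φ(x) dx = -324/π^3 + 75/π.
LHS = RHS, so the identity holds for this test φ.
Moreover u is smooth here and v(x) = u'(x) = -3*x**2 + 2*x - 2 pointwise, so the identity holds for every test function. Hence v is the weak derivative of u.


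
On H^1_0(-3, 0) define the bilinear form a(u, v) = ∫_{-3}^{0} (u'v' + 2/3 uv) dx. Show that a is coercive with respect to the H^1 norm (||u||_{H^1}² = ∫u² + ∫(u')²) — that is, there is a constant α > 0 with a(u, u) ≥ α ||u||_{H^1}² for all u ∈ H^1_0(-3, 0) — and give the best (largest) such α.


α = (6 + π^2)/(9 + π^2)

Coercivity of a(·,·) on H^1_0(-3, 0) means a(u, u) ≥ α ||u||_{H^1}² for every u ∈ H^1_0.
The interval has length L = 3, and Poincaré/coercivity depend only on L. Here a(u, u) = ∫(u')² + (2/3)·∫u².
Here 0 < c = 2/3 < 1. The condition a(u,u) ≥ α||u||_{H^1}² reads (1−α)∫(u')² ≥ (α−c)∫u². Any admissible α is ≤ 1 (rapidly oscillating u have ∫u²/∫(u')² → 0), and α = 1 would force 0 ≥ (1−c)∫u², impossible since c < 1; so 1−α > 0. By the sharp Poincaré inequality on H^1_0 of an interval of length L, ∫(u')² ≥ (π/L)²∫u² with equality for the first sine mode sin(π(x−x₀)/L) (x₀ the left endpoint), so the inequality holds for all u iff (1−α)(π/L)² ≥ α − c, i.e. α ≤ ((π/L)² + c)/((π/L)² + 1) = (1 + c(L/π)²)/(1 + (L/π)²). With (π/L)² = π^2/9 and c = 2/3, the largest admissible constant is α = ((π/L)² + c)/((π/L)² + 1).
Simplifying, α = (6 + π^2)/(9 + π^2).


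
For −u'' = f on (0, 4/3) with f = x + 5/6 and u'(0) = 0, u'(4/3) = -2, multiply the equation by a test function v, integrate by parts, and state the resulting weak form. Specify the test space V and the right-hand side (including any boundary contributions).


V = H^1(0, 4/3) (v unrestricted at boundary; u is determined up to an additive constant); weak form: ∫_0^4/3 u'v' dx = ∫_0^4/3 (x + 5/6) v dx − 2·v(4/3) for all v ∈ V.

Multiply both sides by a test function v and integrate from 0 to 4/3:
  ∫_0^4/3 −u''(x) v(x) dx = ∫_0^4/3 f(x) v(x) dx.
Integrate the LHS by parts once:
  ∫_0^4/3 −u'' v dx = −[u'(x) v(x)]_0^4/3 + ∫_0^4/3 u'(x) v'(x) dx.
Thus ∫_0^4/3 u'(x) v'(x) dx = ∫_0^4/3 f(x) v(x) dx + [u'(x) v(x)]_0^4/3.
Choose V so that boundary terms are either known or forced to vanish.
u has inhomogeneous Neumann u'(0) = 0, u'(4/3) = -2. [u' v]_0^4/3 = (-2)·v(4/3) − (0)·v(0) = − 2·v(4/3). Take V = H^1(0, 4/3); boundary term becomes part of RHS.
Weak formulation: find u (satisfying any essential BC) such that ∫_0^4/3 u'(x) v'(x) dx = ∫_0^4/3 f v dx − 2·v(4/3) for all v ∈ V (Neumann data are natural BCs: they enter the RHS as boundary terms).
Substituting f(x) = x + 5/6, the right-hand side is ∫_0^4/3 (x + 5/6) v dx − 2·v(4/3).
Compatibility check (pure Neumann): taking v ≡ 1 ∈ V gives 0 = ∫_0^4/3 f dx + (-2) − (0), i.e. ∫_0^4/3 f dx must equal u'(0) − u'(4/3) = 2. Indeed ∫_0^4/3 (x + 5/6) dx = 2, so the data are compatible. The solution is then unique only up to an additive constant (fix it e.g. by requiring ∫_0^4/3 u dx = 0).


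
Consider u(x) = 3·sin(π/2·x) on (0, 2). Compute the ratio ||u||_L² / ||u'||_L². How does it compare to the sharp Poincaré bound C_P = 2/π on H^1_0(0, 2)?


||u||_L² / ||u'||_L² = 2/π = C_P.

u(x) = 3·sin(π/2·x), so u'(x) = 3*π*cos(π*x/2)/2.
Writing u(x) = A·sin(kπx/L) with A = 3 and k = 1, use ∫_0^L sin²(kπx/L) dx = L/2 and ∫_0^L cos²(kπx/L) dx = L/2.
u² = 9·sin²(π/2·x) and (u')² = 9*π^2/4·cos²(π/2·x), and each of sin², cos² integrates to L/2 = 1 over (0, 2).
∫_0^2 u² dx = 9, so ||u||_L² = 3.
∫_0^2 (u')² dx = 9*π^2/4, so ||u'||_L² = 3*π/2.
Ratio ||u||_L² / ||u'||_L² = 2/π.
Sharp Poincaré constant on H^1_0(0, 2) is C_P = L/π = 2/π, achieved by sin(π/2·x).
This is the k = 1 eigenfunction (up to amplitude), so the ratio equals the sharp Poincaré constant exactly.


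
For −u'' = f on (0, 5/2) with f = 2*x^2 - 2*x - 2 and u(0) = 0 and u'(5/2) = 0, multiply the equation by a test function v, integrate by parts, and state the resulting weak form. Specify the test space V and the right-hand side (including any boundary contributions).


V = {v ∈ H^1(0, 5/2) : v(0) = 0} (test functions vanish at x = 0 where u is specified); weak form: ∫_0^5/2 u'v' dx = ∫_0^5/2 (2*x^2 - 2*x - 2) v dx for all v ∈ V.

Multiply both sides by a test function v and integrate from 0 to 5/2:
  ∫_0^5/2 −u''(x) v(x) dx = ∫_0^5/2 f(x) v(x) dx.
Integrate the LHS by parts once:
  ∫_0^5/2 −u'' v dx = −[u'(x) v(x)]_0^5/2 + ∫_0^5/2 u'(x) v'(x) dx.
Thus ∫_0^5/2 u'(x) v'(x) dx = ∫_0^5/2 f(x) v(x) dx + [u'(x) v(x)]_0^5/2.
Choose V so that boundary terms are either known or forced to vanish.
Mixed BC: u(0) = 0 (Dirichlet) and u'(5/2) = 0 (Neumann). Define V = {v ∈ H^1(0, 5/2) : v(0) = 0}. Then [u' v]_0^5/2 = u'(5/2)·v(5/2) − u'(0)·0 = 0.
Weak formulation: find u (satisfying any essential BC) such that ∫_0^5/2 u'(x) v'(x) dx = ∫_0^5/2 f v dx for all v ∈ V (Dirichlet at 0 absorbed into V; the Neumann datum at x = 5/2 is zero, so no boundary term remains).
Substituting f(x) = 2*x^2 - 2*x - 2, the right-hand side is ∫_0^5/2 (2*x^2 - 2*x - 2) v dx.


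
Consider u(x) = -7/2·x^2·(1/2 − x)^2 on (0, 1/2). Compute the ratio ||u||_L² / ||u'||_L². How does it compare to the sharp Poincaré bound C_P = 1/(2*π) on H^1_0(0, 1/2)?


||u||_L² / ||u'||_L² = sqrt(3)/12 < C_P = 1/(2*π).

u(x) = -7/2·x^2·(1/2 − x)^2, so u'(x) = 7*x*(-8*x^2 + 6*x - 1)/4.
u(x) = -7/2·x^2·(1/2 − x)^2 vanishes at x = 0 and x = 1/2, so u ∈ H^1_0(0, 1/2). Differentiate via the product rule and integrate the resulting polynomials term by term.
  ∫_0^1/2 u² dx = ∫_0^1/2 (49*x^8/4 - 49*x^7/2 + 147*x^6/8 - 49*x^5/8 + 49*x^4/64) dx. Term by term:
    ∫_0^1/2 49*x^8/4 dx = 49/18432;  ∫_0^1/2 -49*x^7/2 dx = -49/4096;  ∫_0^1/2 147*x^6/8 dx = 21/1024;
    ∫_0^1/2 -49*x^5/8 dx = -49/3072;  ∫_0^1/2 49*x^4/64 dx = 49/10240.
  Sum: 49/18432 − 49/4096 + 21/1024 − 49/3072 + 49/10240 = 7/184320.
  ∫_0^1/2 (u')² dx = ∫_0^1/2 (196*x^6 - 294*x^5 + 637*x^4/4 - 147*x^3/4 + 49*x^2/16) dx. Term by term:
    ∫_0^1/2 196*x^6 dx = 7/32;  ∫_0^1/2 -294*x^5 dx = -49/64;  ∫_0^1/2 637*x^4/4 dx = 637/640;
    ∫_0^1/2 -147*x^3/4 dx = -147/256;  ∫_0^1/2 49*x^2/16 dx = 49/384.
  Sum: 7/32 − 49/64 + 637/640 − 147/256 + 49/384 = 7/3840.
∫_0^1/2 u² dx = 7/184320, so ||u||_L² = sqrt(35)/960.
∫_0^1/2 (u')² dx = 7/3840, so ||u'||_L² = sqrt(105)/240.
Ratio ||u||_L² / ||u'||_L² = sqrt(3)/12.
Sharp Poincaré constant on H^1_0(0, 1/2) is C_P = L/π = 1/(2*π), achieved by sin(2*π·x).
A polynomial bump cannot attain the sharp Poincaré constant (only the first sine eigenfunction does), so the ratio is strictly less than C_P, consistent with ||u||_L² ≤ C_P ||u'||_L².


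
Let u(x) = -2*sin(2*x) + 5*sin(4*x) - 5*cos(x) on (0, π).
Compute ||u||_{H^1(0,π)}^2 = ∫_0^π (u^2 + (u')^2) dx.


||u||_{H^1(0,π)}^2 = 495*π/2

u'(x) = 5*sin(x) - 4*cos(2*x) + 20*cos(4*x).
Expand u² and (u')² and integrate term by term on (0, π), using: for integers n ≥ 1, ∫_0^π sin²(nx) dx = ∫_0^π cos²(nx) dx = π/2; for n ≠ n', ∫_0^π sin(nx)sin(n'x) dx = ∫_0^π cos(nx)cos(n'x) dx = 0; and by product-to-sum, ∫_0^π sin(nx)cos(n'x) dx = ½∫_0^π [sin((n+n')x) + sin((n−n')x)] dx, which is 0 when n+n' is even and 2n/(n²−n'²) when n+n' is odd (it need not vanish on (0, π)).
  u² squared terms: (-5)²·∫cos(x)² dx = 25·π/2 = 25*π/2;  (-2)²·∫sin(2x)² dx = 4·π/2 = 2*π;  (5)²·∫sin(4x)² dx = 25·π/2 = 25*π/2.
  u² cross terms: 2·(-5)·(-2)·∫cos(x)·sin(2x) dx = 20·(4/3) = 80/3;  2·(-5)·(5)·∫cos(x)·sin(4x) dx = -50·(8/15) = -80/3;  2·(-2)·(5)·∫sin(2x)·sin(4x) dx = -20·(0) = 0.
  So ∫_0^π u² dx = 25*π/2 + 2*π + 25*π/2 + 80/3 − 80/3 + 0 = 27*π.
  (u')² squared terms: (-4)²·∫cos(2x)² dx = 16·π/2 = 8*π;  (5)²·∫sin(x)² dx = 25·π/2 = 25*π/2;  (20)²·∫cos(4x)² dx = 400·π/2 = 200*π.
  (u')² cross terms: 2·(-4)·(5)·∫cos(2x)·sin(x) dx = -40·(-2/3) = 80/3;  2·(-4)·(20)·∫cos(2x)·cos(4x) dx = -160·(0) = 0;  2·(5)·(20)·∫sin(x)·cos(4x) dx = 200·(-2/15) = -80/3.
  So ∫_0^π (u')² dx = 8*π + 25*π/2 + 200*π + 80/3 + 0 − 80/3 = 441*π/2.
||u||_{H^1}^2 = (27*π) + (441*π/2) = 495*π/2.


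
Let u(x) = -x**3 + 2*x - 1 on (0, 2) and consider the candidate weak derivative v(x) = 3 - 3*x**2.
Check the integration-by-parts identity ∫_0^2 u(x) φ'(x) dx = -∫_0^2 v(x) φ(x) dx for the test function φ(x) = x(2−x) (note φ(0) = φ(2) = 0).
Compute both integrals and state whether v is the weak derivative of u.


LHS = 32/15, RHS = 4/5. No, v is not the weak derivative of u.

u(x) = -x**3 + 2*x - 1, classical derivative u'(x) = 2 - 3*x**2.
φ(x) = x(2−x), so φ'(x) = 2 - 2*x.
Note φ(0) = φ(2) = 0, so the boundary term u·φ vanishes.
LHS = ∫_0^2 u(x) φ'(x) dx = ∫_0^2 (2*x^4 - 2*x^3 - 4*x^2 + 6*x - 2) dx. Term by term:
  ∫_0^2 2*x^4 dx = 64/5;  ∫_0^2 -2*x^3 dx = -8;  ∫_0^2 -4*x^2 dx = -32/3;
  ∫_0^2 6*x dx = 12;  ∫_0^2 -2 dx = -4.
Sum: 64/5 − 8 − 32/3 + 12 − 4 = 32/15.
So LHS = 32/15.
∫_0^2 v(x) φ(x) dx = ∫_0^2 (3*x^4 - 6*x^3 - 3*x^2 + 6*x) dx. Term by term:
  ∫_0^2 3*x^4 dx = 96/5;  ∫_0^2 -6*x^3 dx = -24;  ∫_0^2 -3*x^2 dx = -8;
  ∫_0^2 6*x dx = 12.
Sum: 96/5 − 24 − 8 + 12 = -4/5.
So RHS = -∫_0^2 v(x) φ(x) dx = 4/5.
LHS − RHS = 4/3 ≠ 0, so the identity fails.
(For a valid weak derivative the identity must hold for EVERY test function, in particular this one. The failure shows v is NOT the weak derivative of u.)
Correct weak derivative would be u'(x) = 2 - 3*x**2.


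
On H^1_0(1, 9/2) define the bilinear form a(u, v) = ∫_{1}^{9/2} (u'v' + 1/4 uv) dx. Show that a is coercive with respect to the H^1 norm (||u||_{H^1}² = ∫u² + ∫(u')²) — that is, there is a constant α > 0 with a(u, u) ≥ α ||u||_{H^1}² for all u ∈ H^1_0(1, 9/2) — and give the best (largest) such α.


α = (49 + 16*π^2)/(4*(4*π^2 + 49))

Coercivity of a(·,·) on H^1_0(1, 9/2) means a(u, u) ≥ α ||u||_{H^1}² for every u ∈ H^1_0.
The interval has length L = 7/2, and Poincaré/coercivity depend only on L. Here a(u, u) = ∫(u')² + (1/4)·∫u².
Here 0 < c = 1/4 < 1. The condition a(u,u) ≥ α||u||_{H^1}² reads (1−α)∫(u')² ≥ (α−c)∫u². Any admissible α is ≤ 1 (rapidly oscillating u have ∫u²/∫(u')² → 0), and α = 1 would force 0 ≥ (1−c)∫u², impossible since c < 1; so 1−α > 0. By the sharp Poincaré inequality on H^1_0 of an interval of length L, ∫(u')² ≥ (π/L)²∫u² with equality for the first sine mode sin(π(x−x₀)/L) (x₀ the left endpoint), so the inequality holds for all u iff (1−α)(π/L)² ≥ α − c, i.e. α ≤ ((π/L)² + c)/((π/L)² + 1) = (1 + c(L/π)²)/(1 + (L/π)²). With (π/L)² = 4*π^2/49 and c = 1/4, the largest admissible constant is α = ((π/L)² + c)/((π/L)² + 1).
Simplifying, α = (49 + 16*π^2)/(4*(4*π^2 + 49)).


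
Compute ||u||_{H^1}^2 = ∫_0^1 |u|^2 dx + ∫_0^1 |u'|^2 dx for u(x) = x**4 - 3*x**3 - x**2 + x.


||u||_{H^1}^2 = 2305/252

The H^1 norm (squared) on an interval (0, L) is
  ||u||_{H^1}^2 = ∫_0^L u(x)^2 dx + ∫_0^L u'(x)^2 dx.
Compute u'(x) = 4*x**3 - 9*x**2 - 2*x + 1.
Then u(x)^2 = x**8 - 6*x**7 + 7*x**6 + 8*x**5 - 5*x**4 - 2*x**3 + x**2 and u'(x)^2 = 16*x**6 - 72*x**5 + 65*x**4 + 44*x**3 - 14*x**2 - 4*x + 1.
Integrate each monomial from 0 to 1 using ∫_0^1 c·x^n dx = c·1^(n+1)/(n+1):
  ∫_0^1 u(x)^2 dx = ∫_0^1 (x^8 - 6*x^7 + 7*x^6 + 8*x^5 - 5*x^4 - 2*x^3 + x^2) dx. Term by term:
    ∫_0^1 x^8 dx = 1/9;  ∫_0^1 -6*x^7 dx = -3/4;  ∫_0^1 7*x^6 dx = 1;
    ∫_0^1 8*x^5 dx = 4/3;  ∫_0^1 -5*x^4 dx = -1;  ∫_0^1 -2*x^3 dx = -1/2;
    ∫_0^1 x^2 dx = 1/3.
  Sum: 1/9 − 3/4 + 1 + 4/3 − 1 − 1/2 + 1/3 = 19/36.
  ∫_0^1 u'(x)^2 dx = ∫_0^1 (16*x^6 - 72*x^5 + 65*x^4 + 44*x^3 - 14*x^2 - 4*x + 1) dx. Term by term:
    ∫_0^1 16*x^6 dx = 16/7;  ∫_0^1 -72*x^5 dx = -12;  ∫_0^1 65*x^4 dx = 13;
    ∫_0^1 44*x^3 dx = 11;  ∫_0^1 -14*x^2 dx = -14/3;  ∫_0^1 -4*x dx = -2;
    ∫_0^1 1 dx = 1.
  Sum: 16/7 − 12 + 13 + 11 − 14/3 − 2 + 1 = 181/21.
Adding: ||u||_{H^1}^2 = 19/36 + 181/21 = 2305/252.


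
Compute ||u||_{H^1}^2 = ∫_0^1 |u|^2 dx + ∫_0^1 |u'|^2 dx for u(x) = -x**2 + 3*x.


||u||_{H^1}^2 = 181/30

The H^1 norm (squared) on an interval (0, L) is
  ||u||_{H^1}^2 = ∫_0^L u(x)^2 dx + ∫_0^L u'(x)^2 dx.
Compute u'(x) = 3 - 2*x.
Then u(x)^2 = x**4 - 6*x**3 + 9*x**2 and u'(x)^2 = 4*x**2 - 12*x + 9.
Integrate each monomial from 0 to 1 using ∫_0^1 c·x^n dx = c·1^(n+1)/(n+1):
  ∫_0^1 u(x)^2 dx = ∫_0^1 (x^4 - 6*x^3 + 9*x^2) dx. Term by term:
    ∫_0^1 x^4 dx = 1/5;  ∫_0^1 -6*x^3 dx = -3/2;  ∫_0^1 9*x^2 dx = 3.
  Sum: 1/5 − 3/2 + 3 = 17/10.
  ∫_0^1 u'(x)^2 dx = ∫_0^1 (4*x^2 - 12*x + 9) dx. Term by term:
    ∫_0^1 4*x^2 dx = 4/3;  ∫_0^1 -12*x dx = -6;  ∫_0^1 9 dx = 9.
  Sum: 4/3 − 6 + 9 = 13/3.
Adding: ||u||_{H^1}^2 = 17/10 + 13/3 = 181/30.


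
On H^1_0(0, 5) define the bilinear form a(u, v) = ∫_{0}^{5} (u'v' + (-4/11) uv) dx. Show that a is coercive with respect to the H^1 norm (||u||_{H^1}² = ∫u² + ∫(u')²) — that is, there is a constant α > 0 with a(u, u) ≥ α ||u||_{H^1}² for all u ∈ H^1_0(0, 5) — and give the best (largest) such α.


α = (-100/11 + π^2)/(π^2 + 25)

Coercivity of a(·,·) on H^1_0(0, 5) means a(u, u) ≥ α ||u||_{H^1}² for every u ∈ H^1_0.
The interval has length L = 5, and Poincaré/coercivity depend only on L. Here a(u, u) = ∫(u')² + (-4/11)·∫u².
Here c = -4/11 < 0 with |c| < (π/L)² = π^2/25, so coercivity still holds. The condition a(u,u) ≥ α||u||_{H^1}² reads (1−α)∫(u')² ≥ (α−c)∫u². Any admissible α is ≤ 1 (rapidly oscillating u have ∫u²/∫(u')² → 0), and α = 1 would force 0 ≥ (1−c)∫u², impossible since c < 1; so 1−α > 0. By the sharp Poincaré inequality on H^1_0 of an interval of length L, ∫(u')² ≥ (π/L)²∫u² with equality for the first sine mode sin(π(x−x₀)/L) (x₀ the left endpoint), so the inequality holds for all u iff (1−α)(π/L)² ≥ α − c, i.e. α ≤ ((π/L)² + c)/((π/L)² + 1) = (1 + c(L/π)²)/(1 + (L/π)²). (Direct route, valid since c ≤ 0: Poincaré gives c∫u² ≥ c(L/π)²∫(u')², so a(u,u) ≥ (1 + c(L/π)²)∫(u')², while ||u||_{H^1}² ≤ (1 + (L/π)²)∫(u')²; dividing yields the same α.) With (π/L)² = π^2/25 and c = -4/11, the largest admissible constant is α = ((π/L)² + c)/((π/L)² + 1).
Simplifying, α = (-100/11 + π^2)/(π^2 + 25).


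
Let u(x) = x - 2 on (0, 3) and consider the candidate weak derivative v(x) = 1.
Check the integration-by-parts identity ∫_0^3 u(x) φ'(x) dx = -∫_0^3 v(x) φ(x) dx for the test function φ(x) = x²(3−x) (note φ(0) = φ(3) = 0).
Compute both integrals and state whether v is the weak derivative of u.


LHS = -27/4, RHS = -27/4. Yes, v = u' weakly.

u(x) = x - 2, classical derivative u'(x) = 1.
φ(x) = x²(3−x), so φ'(x) = 3*x*(2 - x).
Note φ(0) = φ(3) = 0, so the boundary term u·φ vanishes.
LHS = ∫_0^3 u(x) φ'(x) dx = ∫_0^3 (-3*x^3 + 12*x^2 - 12*x) dx. Term by term:
  ∫_0^3 -3*x^3 dx = -243/4;  ∫_0^3 12*x^2 dx = 108;  ∫_0^3 -12*x dx = -54.
Sum: -243/4 + 108 − 54 = -27/4.
So LHS = -27/4.
∫_0^3 v(x) φ(x) dx = ∫_0^3 (-x^3 + 3*x^2) dx. Term by term:
  ∫_0^3 -x^3 dx = -81/4;  ∫_0^3 3*x^2 dx = 27.
Sum: -81/4 + 27 = 27/4.
So RHS = -∫_0^3 v(x) φ(x) dx = -27/4.
LHS = RHS, so the identity holds for this test φ.
Moreover u is smooth here and v(x) = u'(x) = 1 pointwise, so the identity holds for every test function. Hence v is the weak derivative of u.


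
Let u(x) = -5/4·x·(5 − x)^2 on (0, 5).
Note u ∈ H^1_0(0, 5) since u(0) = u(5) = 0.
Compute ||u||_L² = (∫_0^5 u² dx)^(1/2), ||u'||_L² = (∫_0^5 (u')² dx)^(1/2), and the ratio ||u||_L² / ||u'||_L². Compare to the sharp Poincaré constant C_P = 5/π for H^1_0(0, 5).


||u||_L² / ||u'||_L² = 5*sqrt(14)/14 < C_P = 5/π.

u(x) = -5/4·x·(5 − x)^2, so u'(x) = -15*x^2/4 + 25*x - 125/4.
u(x) = -5/4·x·(5 − x)^2 vanishes at x = 0 and x = 5, so u ∈ H^1_0(0, 5). Differentiate via the product rule and integrate the resulting polynomials term by term.
  ∫_0^5 u² dx = ∫_0^5 (25*x^6/16 - 125*x^5/4 + 1875*x^4/8 - 3125*x^3/4 + 15625*x^2/16) dx. Term by term:
    ∫_0^5 25*x^6/16 dx = 1953125/112;  ∫_0^5 -125*x^5/4 dx = -1953125/24;  ∫_0^5 1875*x^4/8 dx = 1171875/8;
    ∫_0^5 -3125*x^3/4 dx = -1953125/16;  ∫_0^5 15625*x^2/16 dx = 1953125/48.
  Sum: 1953125/112 − 1953125/24 + 1171875/8 − 1953125/16 + 1953125/48 = 390625/336.
  ∫_0^5 (u')² dx = ∫_0^5 (225*x^4/16 - 375*x^3/2 + 6875*x^2/8 - 3125*x/2 + 15625/16) dx. Term by term:
    ∫_0^5 225*x^4/16 dx = 140625/16;  ∫_0^5 -375*x^3/2 dx = -234375/8;  ∫_0^5 6875*x^2/8 dx = 859375/24;
    ∫_0^5 -3125*x/2 dx = -78125/4;  ∫_0^5 15625/16 dx = 78125/16.
  Sum: 140625/16 − 234375/8 + 859375/24 − 78125/4 + 78125/16 = 15625/24.
∫_0^5 u² dx = 390625/336, so ||u||_L² = 625*sqrt(21)/84.
∫_0^5 (u')² dx = 15625/24, so ||u'||_L² = 125*sqrt(6)/12.
Ratio ||u||_L² / ||u'||_L² = 5*sqrt(14)/14.
Sharp Poincaré constant on H^1_0(0, 5) is C_P = L/π = 5/π, achieved by sin(π/5·x).
A polynomial bump cannot attain the sharp Poincaré constant (only the first sine eigenfunction does), so the ratio is strictly less than C_P, consistent with ||u||_L² ≤ C_P ||u'||_L².
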